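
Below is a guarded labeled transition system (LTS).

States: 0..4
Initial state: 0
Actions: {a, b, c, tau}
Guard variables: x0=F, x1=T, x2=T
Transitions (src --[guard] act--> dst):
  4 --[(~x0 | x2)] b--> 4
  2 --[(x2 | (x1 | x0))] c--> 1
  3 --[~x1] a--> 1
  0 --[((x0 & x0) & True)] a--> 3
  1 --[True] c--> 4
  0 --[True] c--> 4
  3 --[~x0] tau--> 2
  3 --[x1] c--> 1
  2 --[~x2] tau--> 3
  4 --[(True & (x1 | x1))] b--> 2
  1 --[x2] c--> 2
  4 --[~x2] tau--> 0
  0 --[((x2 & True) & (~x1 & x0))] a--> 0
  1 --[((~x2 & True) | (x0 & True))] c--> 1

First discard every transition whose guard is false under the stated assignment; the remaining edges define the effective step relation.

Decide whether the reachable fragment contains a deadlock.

Answer: DEADLOCK-FREE

Trace:
Reachable = {0,1,2,4}
  0: c→4  [deg 1]
  1: c→2  c→4  [deg 2]
  2: c→1  [deg 1]
  4: b→2  b→4  [deg 2]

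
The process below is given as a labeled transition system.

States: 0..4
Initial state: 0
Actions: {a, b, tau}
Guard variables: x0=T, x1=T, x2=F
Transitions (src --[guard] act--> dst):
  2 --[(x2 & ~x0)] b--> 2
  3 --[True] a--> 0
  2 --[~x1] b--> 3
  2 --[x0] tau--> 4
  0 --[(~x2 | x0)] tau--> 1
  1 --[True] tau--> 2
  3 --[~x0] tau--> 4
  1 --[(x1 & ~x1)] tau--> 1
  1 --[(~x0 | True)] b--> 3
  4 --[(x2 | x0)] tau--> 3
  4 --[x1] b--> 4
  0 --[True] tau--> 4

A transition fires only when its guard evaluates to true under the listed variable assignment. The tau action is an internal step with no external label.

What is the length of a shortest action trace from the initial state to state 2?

Breadth-first toward 2:
  depth 0: {0}
  depth 1: {1,4}
  depth 2: {2,3}
first hit 2 at d=2 via tau·tau

Answer: 2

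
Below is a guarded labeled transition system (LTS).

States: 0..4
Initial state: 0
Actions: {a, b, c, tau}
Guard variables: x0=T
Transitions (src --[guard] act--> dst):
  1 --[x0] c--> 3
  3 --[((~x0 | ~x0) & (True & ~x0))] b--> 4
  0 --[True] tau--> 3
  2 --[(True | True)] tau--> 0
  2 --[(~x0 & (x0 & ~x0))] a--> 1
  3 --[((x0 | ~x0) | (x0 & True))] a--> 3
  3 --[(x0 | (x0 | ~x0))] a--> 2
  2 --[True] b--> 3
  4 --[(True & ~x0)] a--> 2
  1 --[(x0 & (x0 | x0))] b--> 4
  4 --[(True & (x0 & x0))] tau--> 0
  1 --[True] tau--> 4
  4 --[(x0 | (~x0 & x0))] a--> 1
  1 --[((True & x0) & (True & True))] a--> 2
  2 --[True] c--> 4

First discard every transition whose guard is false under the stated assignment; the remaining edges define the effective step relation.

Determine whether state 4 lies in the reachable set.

Answer: REACHABLE

Working:
After dropping false guards: 12 live edges.
L0 = {0}
L1 = {3}  cumulative {0,3}
L2 = {2}  cumulative {0,2,3}
L3 = {4}  cumulative {0,2,3,4}
L4 = {1}  cumulative {0,1,2,3,4}
Reach set: {0,1,2,3,4}
witness 4: tau·a·c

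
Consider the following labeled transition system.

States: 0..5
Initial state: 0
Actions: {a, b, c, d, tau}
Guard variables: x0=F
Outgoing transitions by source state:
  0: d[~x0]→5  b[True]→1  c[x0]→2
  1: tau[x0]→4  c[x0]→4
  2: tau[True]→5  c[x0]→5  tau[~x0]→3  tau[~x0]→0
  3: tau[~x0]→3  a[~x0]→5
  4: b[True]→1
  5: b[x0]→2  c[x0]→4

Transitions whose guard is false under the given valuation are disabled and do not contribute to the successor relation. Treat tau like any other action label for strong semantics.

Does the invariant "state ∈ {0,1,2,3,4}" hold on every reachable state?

Answer: INVARIANT VIOLATED at state 5

Trace:
Safe = {0,1,2,3,4}
R = {0,1,5}
  0: ✓
  1: ✓
  5: ✗ unsafe
witness against invariant: d → 5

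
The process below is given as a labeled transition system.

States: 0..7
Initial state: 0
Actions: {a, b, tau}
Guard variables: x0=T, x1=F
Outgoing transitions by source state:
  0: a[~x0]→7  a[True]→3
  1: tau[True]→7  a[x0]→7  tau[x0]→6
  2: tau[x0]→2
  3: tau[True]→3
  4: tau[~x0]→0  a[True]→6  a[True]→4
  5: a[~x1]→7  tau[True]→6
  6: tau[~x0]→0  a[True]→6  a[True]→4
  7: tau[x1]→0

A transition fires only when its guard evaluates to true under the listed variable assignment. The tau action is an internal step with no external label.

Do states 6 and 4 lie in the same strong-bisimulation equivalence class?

Refine partition for ~:
  P[0] = {{0,1,2,3,4,5,6,7}}
  P[1] = {{0,4,6},{1,5},{2,3},{7}}
  P[2] = {{0},{1},{2,3},{4,6},{5},{7}}
Fixed point at round 3; 6 class(es).
class of 6: {4,6}; class of 4: {4,6}

Answer: BISIMILAR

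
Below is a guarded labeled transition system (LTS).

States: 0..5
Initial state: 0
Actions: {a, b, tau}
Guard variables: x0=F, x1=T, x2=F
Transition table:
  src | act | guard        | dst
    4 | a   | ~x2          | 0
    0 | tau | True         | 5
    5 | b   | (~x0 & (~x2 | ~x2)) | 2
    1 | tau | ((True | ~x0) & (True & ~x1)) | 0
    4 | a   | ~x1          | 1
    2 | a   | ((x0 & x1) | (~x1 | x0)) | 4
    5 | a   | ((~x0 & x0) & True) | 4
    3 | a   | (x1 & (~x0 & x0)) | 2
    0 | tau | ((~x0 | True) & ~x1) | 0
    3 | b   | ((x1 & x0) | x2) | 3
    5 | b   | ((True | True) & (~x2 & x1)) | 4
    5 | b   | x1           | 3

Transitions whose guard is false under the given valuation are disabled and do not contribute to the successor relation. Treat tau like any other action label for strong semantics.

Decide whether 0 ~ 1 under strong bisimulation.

Answer: NOT BISIMILAR

Trace:
Bisimulation quotient by refinement:
  round 0: {{0,1,2,3,4,5}}
  round 1: {{0},{1,2,3},{4},{5}}
4 equivalence class(es) (converged in 2)
0∈{0}, 1∈{1,2,3}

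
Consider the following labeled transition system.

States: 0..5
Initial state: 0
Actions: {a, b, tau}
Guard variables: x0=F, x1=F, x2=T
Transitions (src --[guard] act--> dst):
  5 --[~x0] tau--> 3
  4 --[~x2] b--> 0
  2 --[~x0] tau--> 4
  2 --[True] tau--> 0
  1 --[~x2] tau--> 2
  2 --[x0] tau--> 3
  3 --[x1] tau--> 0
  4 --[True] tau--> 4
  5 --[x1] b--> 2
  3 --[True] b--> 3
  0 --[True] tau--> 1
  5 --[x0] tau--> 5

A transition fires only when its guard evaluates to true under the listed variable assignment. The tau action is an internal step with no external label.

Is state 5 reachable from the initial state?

Answer: UNREACHABLE

Analysis:
6 transition(s) survive guard evaluation.
L0 = {0}
L1 = {1}  now seen {0,1}
R = {0,1}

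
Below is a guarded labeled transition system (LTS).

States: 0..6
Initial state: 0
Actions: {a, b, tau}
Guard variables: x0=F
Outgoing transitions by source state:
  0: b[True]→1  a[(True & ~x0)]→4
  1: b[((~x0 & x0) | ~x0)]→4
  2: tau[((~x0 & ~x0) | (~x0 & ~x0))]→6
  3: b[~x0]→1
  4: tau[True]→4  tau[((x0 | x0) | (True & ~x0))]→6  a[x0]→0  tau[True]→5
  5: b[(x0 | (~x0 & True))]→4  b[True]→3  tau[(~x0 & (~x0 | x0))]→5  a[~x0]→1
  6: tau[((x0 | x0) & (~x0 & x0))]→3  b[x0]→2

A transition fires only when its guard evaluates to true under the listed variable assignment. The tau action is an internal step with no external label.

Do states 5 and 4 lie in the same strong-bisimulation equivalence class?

Bisimulation quotient by refinement:
  round 0: {{0,1,2,3,4,5,6}}
  round 1: {{0},{1,3},{2,4},{5},{6}}
  round 2: {{0},{1},{2},{3},{4},{5},{6}}
stable after 3 split(s): 7 block(s)
class of 5: {5}; class of 4: {4}

Answer: NOT BISIMILAR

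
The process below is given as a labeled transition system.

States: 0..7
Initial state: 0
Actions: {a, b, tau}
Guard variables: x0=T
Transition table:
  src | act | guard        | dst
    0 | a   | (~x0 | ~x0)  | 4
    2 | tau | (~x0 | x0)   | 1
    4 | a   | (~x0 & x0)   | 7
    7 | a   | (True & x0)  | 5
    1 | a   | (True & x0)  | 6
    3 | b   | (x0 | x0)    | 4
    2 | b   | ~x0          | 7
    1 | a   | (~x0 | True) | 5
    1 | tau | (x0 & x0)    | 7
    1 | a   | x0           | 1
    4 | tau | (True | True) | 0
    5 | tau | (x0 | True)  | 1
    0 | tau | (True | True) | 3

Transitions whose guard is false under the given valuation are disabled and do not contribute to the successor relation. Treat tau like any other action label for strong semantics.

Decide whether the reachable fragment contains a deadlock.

R = {0,3,4}
  0: tau→3  [1 exit(s)]
  3: b→4  [1 exit(s)]
  4: tau→0  [1 exit(s)]

Answer: DEADLOCK-FREE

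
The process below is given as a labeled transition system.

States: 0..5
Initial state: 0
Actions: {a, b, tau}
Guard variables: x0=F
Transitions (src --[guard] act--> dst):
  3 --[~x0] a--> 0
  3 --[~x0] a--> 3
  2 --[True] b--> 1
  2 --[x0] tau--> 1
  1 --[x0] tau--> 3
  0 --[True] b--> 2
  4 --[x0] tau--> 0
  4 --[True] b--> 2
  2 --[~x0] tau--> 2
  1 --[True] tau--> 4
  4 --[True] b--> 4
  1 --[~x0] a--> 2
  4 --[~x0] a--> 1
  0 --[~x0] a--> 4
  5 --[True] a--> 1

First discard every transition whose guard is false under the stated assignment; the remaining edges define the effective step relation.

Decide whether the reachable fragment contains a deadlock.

Answer: DEADLOCK-FREE

Trace:
Reachable = {0,1,2,4}
  0: a→4  b→2  [2 exit(s)]
  1: a→2  tau→4  [2 exit(s)]
  2: b→1  tau→2  [2 exit(s)]
  4: a→1  b→2  b→4  [3 exit(s)]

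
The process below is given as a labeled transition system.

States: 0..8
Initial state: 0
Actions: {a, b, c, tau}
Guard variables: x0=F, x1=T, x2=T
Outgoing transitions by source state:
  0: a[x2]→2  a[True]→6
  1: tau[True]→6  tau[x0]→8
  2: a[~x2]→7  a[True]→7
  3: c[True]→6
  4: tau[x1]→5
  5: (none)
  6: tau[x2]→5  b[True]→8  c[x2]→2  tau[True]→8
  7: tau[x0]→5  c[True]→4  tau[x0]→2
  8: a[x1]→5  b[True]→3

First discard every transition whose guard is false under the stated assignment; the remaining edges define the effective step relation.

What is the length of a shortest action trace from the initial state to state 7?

BFS to 7:
  depth 0: {0}
  depth 1: {2,6}
  depth 2: {5,7,8}
first hit 7 at d=2 via a·a

Answer: 2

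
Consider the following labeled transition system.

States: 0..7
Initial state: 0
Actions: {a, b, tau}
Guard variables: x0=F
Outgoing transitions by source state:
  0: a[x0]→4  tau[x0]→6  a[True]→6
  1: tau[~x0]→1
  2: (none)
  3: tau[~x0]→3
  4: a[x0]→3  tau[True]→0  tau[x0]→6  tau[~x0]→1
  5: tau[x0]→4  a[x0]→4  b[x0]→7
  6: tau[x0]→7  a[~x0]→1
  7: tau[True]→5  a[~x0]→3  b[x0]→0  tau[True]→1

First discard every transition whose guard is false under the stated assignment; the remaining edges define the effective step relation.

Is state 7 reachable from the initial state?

Answer: UNREACHABLE

Working:
Guard filter leaves 9 enabled edge(s).
L0 = {0}
L1 = {6}  now seen {0,6}
L2 = {1}  now seen {0,1,6}
Reachable = {0,1,6}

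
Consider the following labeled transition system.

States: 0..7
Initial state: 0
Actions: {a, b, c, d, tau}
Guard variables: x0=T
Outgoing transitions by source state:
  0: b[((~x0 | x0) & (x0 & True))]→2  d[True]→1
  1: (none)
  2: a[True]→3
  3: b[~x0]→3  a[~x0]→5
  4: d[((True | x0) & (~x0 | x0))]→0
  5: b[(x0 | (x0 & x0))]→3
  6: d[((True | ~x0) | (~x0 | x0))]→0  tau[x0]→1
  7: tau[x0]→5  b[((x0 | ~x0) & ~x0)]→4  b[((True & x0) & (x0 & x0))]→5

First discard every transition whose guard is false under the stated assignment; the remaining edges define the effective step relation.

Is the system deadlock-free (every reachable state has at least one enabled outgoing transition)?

R = {0,1,2,3}
  0: b→2  d→1  [2 out]
  1: ∅  [STUCK]
  2: a→3  [1 out]
  3: ∅  [STUCK]
Path to 1: d

Answer: DEADLOCK at state 1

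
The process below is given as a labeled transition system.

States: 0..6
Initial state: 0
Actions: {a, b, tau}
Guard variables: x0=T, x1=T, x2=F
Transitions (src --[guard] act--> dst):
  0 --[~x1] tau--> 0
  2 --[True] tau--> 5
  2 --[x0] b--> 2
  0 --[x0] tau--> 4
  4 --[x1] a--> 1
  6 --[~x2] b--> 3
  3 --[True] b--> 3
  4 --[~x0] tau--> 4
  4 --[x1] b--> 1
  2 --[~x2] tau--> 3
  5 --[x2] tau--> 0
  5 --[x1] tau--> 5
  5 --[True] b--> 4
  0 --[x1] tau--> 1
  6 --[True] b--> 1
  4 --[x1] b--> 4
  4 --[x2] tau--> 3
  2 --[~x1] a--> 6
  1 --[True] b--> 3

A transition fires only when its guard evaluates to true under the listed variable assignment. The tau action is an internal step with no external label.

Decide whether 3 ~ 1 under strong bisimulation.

Answer: BISIMILAR

Trace:
Bisimulation quotient by refinement:
  P[0] = {{0,1,2,3,4,5,6}}
  P[1] = {{0},{1,3,6},{2,5},{4}}
  P[2] = {{0},{1,3,6},{2},{4},{5}}
Fixed point at round 3; 5 class(es).
3∈{1,3,6}, 1∈{1,3,6}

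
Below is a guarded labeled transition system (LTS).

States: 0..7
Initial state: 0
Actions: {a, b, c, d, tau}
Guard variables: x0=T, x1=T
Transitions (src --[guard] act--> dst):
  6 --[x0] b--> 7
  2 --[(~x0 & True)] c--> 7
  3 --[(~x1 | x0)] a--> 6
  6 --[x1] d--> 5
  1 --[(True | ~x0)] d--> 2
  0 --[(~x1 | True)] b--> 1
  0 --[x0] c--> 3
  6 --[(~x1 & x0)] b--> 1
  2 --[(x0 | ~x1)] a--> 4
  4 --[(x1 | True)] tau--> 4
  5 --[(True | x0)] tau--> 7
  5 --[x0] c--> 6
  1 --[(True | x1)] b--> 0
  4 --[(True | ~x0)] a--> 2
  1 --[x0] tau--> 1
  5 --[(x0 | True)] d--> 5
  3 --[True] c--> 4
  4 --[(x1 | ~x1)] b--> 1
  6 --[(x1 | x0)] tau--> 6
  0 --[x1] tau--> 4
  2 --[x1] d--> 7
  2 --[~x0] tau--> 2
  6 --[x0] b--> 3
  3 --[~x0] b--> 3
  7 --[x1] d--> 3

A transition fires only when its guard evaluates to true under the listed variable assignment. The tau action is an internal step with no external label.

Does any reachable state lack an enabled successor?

Answer: DEADLOCK-FREE

Trace:
R = {0,1,2,3,4,5,6,7}
  0: b→1  c→3  tau→4  [deg 3]
  1: b→0  d→2  tau→1  [deg 3]
  2: a→4  d→7  [deg 2]
  3: a→6  c→4  [deg 2]
  4: a→2  b→1  tau→4  [deg 3]
  5: c→6  d→5  tau→7  [deg 3]
  6: b→3  b→7  d→5  tau→6  [deg 4]
  7: d→3  [deg 1]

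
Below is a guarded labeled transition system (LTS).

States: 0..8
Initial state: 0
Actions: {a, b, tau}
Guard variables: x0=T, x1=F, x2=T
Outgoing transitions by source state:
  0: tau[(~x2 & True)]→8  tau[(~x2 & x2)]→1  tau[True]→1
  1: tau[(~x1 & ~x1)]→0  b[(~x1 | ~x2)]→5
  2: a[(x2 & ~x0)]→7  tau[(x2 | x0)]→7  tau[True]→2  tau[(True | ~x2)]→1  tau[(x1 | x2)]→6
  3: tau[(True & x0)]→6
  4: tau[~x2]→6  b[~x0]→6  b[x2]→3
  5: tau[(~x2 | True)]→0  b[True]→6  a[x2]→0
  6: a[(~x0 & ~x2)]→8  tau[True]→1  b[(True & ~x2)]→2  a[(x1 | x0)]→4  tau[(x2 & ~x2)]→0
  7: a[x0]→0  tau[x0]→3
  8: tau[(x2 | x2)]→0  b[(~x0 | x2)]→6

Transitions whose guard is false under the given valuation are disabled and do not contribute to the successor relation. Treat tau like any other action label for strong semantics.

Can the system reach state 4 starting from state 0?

Answer: REACHABLE

Trace:
18 transition(s) survive guard evaluation.
Layer 0: {0}
Layer 1: {1}  now seen {0,1}
Layer 2: {5}  now seen {0,1,5}
Layer 3: {6}  now seen {0,1,5,6}
Layer 4: {4}  now seen {0,1,4,5,6}
Layer 5: {3}  now seen {0,1,3,4,5,6}
Reachable = {0,1,3,4,5,6}
witness 4: tau·b·b·a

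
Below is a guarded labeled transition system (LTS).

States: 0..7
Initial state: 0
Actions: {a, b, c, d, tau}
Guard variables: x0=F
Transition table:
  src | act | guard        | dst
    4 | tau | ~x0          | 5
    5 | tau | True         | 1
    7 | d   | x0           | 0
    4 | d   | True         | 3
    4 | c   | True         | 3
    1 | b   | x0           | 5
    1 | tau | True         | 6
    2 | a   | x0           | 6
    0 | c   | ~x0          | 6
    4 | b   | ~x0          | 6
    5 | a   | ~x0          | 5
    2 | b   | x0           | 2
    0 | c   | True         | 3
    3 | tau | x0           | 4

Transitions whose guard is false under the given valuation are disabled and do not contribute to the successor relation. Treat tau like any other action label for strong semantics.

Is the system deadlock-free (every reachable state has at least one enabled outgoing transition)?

Answer: DEADLOCK at state 3

Trace:
Reachable = {0,3,6}
  0: c→3  c→6  [2 exit(s)]
  3: ∅  [STUCK]
  6: ∅  [STUCK]
witness 3: c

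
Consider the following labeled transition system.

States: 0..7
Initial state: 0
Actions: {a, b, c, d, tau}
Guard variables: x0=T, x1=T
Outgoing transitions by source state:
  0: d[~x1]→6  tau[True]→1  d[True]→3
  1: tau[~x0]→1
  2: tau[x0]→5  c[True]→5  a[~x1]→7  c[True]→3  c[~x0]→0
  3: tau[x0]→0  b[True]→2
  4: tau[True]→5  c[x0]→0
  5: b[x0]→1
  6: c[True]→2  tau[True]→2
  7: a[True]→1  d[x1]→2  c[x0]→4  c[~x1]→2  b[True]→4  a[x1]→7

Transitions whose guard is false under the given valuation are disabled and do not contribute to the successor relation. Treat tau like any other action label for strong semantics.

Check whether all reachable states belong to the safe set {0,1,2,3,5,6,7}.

Answer: INVARIANT HOLDS

Analysis:
Allowed set {0,1,2,3,5,6,7}
Reach set: {0,1,2,3,5}
  0: ✓
  1: ✓
  2: ✓
  3: ✓
  5: ✓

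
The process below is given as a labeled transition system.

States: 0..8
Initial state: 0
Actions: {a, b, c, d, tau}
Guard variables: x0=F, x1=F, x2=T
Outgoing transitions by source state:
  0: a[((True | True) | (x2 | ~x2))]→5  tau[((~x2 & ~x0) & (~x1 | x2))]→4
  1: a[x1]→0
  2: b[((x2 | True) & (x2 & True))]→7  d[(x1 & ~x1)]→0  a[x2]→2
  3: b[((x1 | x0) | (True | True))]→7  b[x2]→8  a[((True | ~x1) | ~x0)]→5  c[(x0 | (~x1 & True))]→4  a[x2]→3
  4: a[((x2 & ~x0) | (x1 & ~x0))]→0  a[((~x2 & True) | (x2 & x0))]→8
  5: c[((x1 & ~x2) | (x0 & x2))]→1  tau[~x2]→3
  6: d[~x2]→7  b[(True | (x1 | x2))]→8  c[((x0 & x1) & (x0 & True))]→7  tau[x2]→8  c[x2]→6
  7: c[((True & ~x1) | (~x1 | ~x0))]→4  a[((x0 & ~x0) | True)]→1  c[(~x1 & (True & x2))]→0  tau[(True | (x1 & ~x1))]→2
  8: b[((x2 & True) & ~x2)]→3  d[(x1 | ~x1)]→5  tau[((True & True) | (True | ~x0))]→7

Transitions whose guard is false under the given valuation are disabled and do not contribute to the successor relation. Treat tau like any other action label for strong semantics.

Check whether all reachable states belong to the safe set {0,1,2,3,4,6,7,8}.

Answer: INVARIANT VIOLATED at state 5

Trace:
Allowed set {0,1,2,3,4,6,7,8}
R = {0,5}
  0: ok
  5: outside
counterexample path to 5: a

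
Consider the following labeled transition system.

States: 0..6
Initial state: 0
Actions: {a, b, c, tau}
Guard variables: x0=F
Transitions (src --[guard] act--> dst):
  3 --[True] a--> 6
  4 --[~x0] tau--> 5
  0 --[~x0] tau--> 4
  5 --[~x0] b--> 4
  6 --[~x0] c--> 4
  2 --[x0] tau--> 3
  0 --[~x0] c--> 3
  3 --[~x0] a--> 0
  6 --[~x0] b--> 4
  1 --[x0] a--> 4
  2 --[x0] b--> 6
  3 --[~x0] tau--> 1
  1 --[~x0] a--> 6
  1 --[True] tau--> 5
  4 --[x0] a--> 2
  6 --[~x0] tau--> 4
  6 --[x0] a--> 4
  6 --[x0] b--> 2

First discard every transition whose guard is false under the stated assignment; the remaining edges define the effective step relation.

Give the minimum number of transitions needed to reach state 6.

Breadth-first toward 6:
  Layer 0: {0}
  Layer 1: {3,4}
  Layer 2: {1,5,6}
6 enters at depth 2; path c·a

Answer: 2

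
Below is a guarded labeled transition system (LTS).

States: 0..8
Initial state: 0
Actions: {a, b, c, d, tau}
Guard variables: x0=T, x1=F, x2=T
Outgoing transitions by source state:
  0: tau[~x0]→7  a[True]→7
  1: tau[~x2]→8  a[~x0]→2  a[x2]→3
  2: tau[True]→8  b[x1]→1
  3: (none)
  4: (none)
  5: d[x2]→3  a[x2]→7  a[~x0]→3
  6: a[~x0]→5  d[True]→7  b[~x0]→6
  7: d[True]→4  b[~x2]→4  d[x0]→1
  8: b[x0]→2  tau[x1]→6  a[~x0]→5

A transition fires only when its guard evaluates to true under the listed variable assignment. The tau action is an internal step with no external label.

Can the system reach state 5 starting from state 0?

Answer: UNREACHABLE

Working:
9 transition(s) survive guard evaluation.
Layer 0: {0}
Layer 1: {7}  now seen {0,7}
Layer 2: {1,4}  now seen {0,1,4,7}
Layer 3: {3}  now seen {0,1,3,4,7}
Reachable = {0,1,3,4,7}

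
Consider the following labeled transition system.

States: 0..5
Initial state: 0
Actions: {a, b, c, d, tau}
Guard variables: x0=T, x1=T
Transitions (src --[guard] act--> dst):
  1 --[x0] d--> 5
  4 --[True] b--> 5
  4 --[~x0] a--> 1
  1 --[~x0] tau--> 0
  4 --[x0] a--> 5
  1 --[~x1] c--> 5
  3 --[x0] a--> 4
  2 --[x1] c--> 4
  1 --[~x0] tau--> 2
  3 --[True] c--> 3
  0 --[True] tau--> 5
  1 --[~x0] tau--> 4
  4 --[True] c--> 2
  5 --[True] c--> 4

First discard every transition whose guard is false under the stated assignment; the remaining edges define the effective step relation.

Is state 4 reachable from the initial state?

Guard filter leaves 9 enabled edge(s).
Layer 0: {0}
Layer 1: {5}  cumulative {0,5}
Layer 2: {4}  cumulative {0,4,5}
Layer 3: {2}  cumulative {0,2,4,5}
Reachable = {0,2,4,5}
Path to 4: tau·c

Answer: REACHABLE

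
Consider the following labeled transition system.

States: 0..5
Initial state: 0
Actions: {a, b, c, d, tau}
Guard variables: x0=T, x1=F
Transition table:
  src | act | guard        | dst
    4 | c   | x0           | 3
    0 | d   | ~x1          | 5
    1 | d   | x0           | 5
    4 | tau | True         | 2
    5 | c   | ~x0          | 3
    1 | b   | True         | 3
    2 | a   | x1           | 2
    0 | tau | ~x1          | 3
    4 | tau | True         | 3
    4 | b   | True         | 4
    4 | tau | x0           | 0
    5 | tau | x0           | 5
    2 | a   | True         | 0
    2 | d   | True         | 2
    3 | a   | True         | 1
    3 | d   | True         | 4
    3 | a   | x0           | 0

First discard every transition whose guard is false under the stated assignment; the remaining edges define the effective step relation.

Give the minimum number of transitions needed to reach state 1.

Answer: 2

Working:
Layered search for 1:
  Layer 0: {0}
  Layer 1: {3,5}
  Layer 2: {1,4}
1 enters at depth 2; path tau·a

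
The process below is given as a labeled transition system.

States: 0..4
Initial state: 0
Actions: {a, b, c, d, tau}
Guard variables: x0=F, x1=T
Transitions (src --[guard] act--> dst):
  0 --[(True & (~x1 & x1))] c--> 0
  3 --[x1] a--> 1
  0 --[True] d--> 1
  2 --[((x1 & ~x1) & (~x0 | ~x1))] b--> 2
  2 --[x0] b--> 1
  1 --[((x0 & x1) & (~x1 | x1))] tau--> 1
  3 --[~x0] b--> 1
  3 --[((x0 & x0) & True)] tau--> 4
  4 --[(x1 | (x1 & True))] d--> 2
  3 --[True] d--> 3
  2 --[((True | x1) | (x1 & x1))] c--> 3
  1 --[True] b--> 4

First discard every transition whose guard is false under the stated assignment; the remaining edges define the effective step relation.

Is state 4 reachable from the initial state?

Answer: REACHABLE

Working:
After dropping false guards: 7 live edges.
depth 0: {0}
depth 1: {1}  total {0,1}
depth 2: {4}  total {0,1,4}
depth 3: {2}  total {0,1,2,4}
depth 4: {3}  total {0,1,2,3,4}
R = {0,1,2,3,4}
Path to 4: d·b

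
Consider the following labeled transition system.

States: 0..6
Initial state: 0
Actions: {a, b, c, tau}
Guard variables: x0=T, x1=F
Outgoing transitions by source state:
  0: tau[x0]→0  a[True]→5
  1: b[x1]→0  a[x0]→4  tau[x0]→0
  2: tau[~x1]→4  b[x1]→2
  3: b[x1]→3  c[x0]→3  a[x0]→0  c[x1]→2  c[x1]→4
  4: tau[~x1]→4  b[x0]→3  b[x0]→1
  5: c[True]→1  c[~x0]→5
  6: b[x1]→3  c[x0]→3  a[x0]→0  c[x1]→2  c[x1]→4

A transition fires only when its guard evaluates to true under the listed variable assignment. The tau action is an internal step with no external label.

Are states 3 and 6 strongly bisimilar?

Refine partition for ~:
  π0 = {{0,1,2,3,4,5,6}}
  π1 = {{0,1},{2},{3,6},{4},{5}}
  π2 = {{0},{1},{2},{3,6},{4},{5}}
stable after 3 split(s): 6 block(s)
3∈{3,6}, 6∈{3,6}

Answer: BISIMILAR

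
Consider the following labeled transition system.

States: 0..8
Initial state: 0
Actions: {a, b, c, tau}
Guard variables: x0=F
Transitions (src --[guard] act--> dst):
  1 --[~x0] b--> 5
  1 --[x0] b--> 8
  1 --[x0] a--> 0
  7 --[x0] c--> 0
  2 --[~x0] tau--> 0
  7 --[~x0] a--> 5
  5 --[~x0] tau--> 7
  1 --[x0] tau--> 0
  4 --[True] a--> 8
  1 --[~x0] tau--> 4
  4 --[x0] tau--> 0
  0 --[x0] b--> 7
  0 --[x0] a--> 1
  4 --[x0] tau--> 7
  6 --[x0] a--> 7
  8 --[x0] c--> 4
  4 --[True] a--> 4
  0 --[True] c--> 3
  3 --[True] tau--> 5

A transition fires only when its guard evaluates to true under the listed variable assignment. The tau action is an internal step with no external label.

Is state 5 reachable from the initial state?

Guard filter leaves 9 enabled edge(s).
Layer 0: {0}
Layer 1: {3}  total {0,3}
Layer 2: {5}  total {0,3,5}
Layer 3: {7}  total {0,3,5,7}
Reach set: {0,3,5,7}
witness 5: c·tau

Answer: REACHABLE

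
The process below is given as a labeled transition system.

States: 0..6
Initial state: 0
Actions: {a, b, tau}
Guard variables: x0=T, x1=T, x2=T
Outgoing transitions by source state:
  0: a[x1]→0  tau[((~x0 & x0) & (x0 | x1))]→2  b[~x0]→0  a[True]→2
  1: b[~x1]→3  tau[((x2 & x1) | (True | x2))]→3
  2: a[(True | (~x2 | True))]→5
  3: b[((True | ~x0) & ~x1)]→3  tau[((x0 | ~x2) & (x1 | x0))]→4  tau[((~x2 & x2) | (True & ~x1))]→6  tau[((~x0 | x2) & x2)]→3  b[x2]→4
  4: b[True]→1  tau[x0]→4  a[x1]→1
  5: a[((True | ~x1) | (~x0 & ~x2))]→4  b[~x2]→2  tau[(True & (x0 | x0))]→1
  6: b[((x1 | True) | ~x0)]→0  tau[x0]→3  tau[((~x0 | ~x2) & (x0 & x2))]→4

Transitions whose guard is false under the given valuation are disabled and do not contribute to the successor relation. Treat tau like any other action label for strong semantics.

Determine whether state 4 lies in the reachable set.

Guard filter leaves 14 enabled edge(s).
depth 0: {0}
depth 1: {2}  now seen {0,2}
depth 2: {5}  now seen {0,2,5}
depth 3: {1,4}  now seen {0,1,2,4,5}
depth 4: {3}  now seen {0,1,2,3,4,5}
Reach set: {0,1,2,3,4,5}
trace reaching 4: a·a·a

Answer: REACHABLE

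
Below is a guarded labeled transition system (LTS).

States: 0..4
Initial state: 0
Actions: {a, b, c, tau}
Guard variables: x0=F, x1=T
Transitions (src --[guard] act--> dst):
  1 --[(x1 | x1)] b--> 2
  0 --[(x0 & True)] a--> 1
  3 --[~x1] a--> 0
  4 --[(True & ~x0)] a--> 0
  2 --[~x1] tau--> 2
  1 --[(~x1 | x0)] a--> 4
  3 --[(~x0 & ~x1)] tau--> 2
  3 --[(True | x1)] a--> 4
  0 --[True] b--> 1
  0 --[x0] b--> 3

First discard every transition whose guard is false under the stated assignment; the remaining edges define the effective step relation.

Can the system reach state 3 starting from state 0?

Answer: UNREACHABLE

Analysis:
4 transition(s) survive guard evaluation.
depth 0: {0}
depth 1: {1}  now seen {0,1}
depth 2: {2}  now seen {0,1,2}
Reach set: {0,1,2}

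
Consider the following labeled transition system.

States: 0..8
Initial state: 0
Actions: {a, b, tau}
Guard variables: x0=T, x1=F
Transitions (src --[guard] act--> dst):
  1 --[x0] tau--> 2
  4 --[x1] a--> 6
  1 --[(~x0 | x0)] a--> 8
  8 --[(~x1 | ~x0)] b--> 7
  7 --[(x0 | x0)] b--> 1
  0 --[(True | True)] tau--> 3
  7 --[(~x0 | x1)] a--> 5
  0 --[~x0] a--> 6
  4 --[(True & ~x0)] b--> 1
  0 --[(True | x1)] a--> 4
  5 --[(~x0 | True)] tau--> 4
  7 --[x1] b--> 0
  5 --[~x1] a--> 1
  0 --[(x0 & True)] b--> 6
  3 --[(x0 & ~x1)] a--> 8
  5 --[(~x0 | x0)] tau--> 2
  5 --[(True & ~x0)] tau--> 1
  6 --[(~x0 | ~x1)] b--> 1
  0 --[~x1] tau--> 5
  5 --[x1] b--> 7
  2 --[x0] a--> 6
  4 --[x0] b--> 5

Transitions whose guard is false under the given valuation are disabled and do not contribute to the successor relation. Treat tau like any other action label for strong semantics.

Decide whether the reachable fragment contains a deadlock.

Answer: DEADLOCK-FREE

Trace:
R = {0,1,2,3,4,5,6,7,8}
  0: a→4  b→6  tau→3  tau→5  [4 exit(s)]
  1: a→8  tau→2  [2 exit(s)]
  2: a→6  [1 exit(s)]
  3: a→8  [1 exit(s)]
  4: b→5  [1 exit(s)]
  5: a→1  tau→2  tau→4  [3 exit(s)]
  6: b→1  [1 exit(s)]
  7: b→1  [1 exit(s)]
  8: b→7  [1 exit(s)]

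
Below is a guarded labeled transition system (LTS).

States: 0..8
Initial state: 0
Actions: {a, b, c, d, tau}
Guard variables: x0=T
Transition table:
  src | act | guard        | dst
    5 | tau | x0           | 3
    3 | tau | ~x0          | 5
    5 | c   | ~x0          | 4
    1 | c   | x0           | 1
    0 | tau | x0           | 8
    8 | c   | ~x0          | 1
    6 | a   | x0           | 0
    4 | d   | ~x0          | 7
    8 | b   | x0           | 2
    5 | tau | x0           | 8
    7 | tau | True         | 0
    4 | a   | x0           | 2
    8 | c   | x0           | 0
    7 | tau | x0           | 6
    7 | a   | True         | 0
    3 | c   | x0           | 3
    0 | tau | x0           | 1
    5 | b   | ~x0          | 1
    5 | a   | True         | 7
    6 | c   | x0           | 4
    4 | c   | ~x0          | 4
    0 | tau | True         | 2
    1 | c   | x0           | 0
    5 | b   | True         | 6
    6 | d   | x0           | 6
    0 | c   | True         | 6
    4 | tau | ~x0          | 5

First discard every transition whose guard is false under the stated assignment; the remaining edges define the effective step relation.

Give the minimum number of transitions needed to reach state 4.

Layered search for 4:
  depth 0: {0}
  depth 1: {1,2,6,8}
  depth 2: {4}
first hit 4 at d=2 via c·c

Answer: 2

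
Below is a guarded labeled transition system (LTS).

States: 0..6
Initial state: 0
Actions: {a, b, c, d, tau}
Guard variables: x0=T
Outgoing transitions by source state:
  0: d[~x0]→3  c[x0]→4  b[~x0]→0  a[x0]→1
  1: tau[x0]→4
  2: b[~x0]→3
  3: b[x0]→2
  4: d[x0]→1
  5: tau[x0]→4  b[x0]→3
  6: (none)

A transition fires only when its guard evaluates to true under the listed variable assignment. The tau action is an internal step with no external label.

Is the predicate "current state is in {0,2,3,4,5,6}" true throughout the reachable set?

Allowed set {0,2,3,4,5,6}
Reachable = {0,1,4}
  0: ✓
  1: ✗ unsafe
  4: ✓
counterexample path to 1: a

Answer: INVARIANT VIOLATED at state 1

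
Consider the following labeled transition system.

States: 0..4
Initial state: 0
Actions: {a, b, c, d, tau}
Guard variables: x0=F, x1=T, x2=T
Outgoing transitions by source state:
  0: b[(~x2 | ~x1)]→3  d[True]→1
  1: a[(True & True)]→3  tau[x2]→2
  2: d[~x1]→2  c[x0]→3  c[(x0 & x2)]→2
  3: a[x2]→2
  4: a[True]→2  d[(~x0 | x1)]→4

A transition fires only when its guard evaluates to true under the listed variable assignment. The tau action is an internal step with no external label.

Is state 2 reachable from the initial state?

After dropping false guards: 6 live edges.
depth 0: {0}
depth 1: {1}  total {0,1}
depth 2: {2,3}  total {0,1,2,3}
Reachable = {0,1,2,3}
witness 2: d·tau

Answer: REACHABLE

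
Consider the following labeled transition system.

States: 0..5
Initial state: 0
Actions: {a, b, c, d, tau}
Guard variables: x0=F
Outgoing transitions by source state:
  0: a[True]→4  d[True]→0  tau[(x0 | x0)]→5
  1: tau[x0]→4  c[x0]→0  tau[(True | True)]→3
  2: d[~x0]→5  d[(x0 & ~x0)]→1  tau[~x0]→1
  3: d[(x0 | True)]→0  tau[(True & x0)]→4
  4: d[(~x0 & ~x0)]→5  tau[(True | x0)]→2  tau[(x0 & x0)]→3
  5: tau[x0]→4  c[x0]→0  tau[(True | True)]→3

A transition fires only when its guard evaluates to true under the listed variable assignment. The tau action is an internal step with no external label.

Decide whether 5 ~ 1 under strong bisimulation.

Answer: BISIMILAR

Analysis:
Compute ~ classes (split until stable):
  π0 = {{0,1,2,3,4,5}}
  π1 = {{0},{1,5},{2,4},{3}}
  π2 = {{0},{1,5},{2},{3},{4}}
5 equivalence class(es) (converged in 3)
class of 5: {1,5}; class of 1: {1,5}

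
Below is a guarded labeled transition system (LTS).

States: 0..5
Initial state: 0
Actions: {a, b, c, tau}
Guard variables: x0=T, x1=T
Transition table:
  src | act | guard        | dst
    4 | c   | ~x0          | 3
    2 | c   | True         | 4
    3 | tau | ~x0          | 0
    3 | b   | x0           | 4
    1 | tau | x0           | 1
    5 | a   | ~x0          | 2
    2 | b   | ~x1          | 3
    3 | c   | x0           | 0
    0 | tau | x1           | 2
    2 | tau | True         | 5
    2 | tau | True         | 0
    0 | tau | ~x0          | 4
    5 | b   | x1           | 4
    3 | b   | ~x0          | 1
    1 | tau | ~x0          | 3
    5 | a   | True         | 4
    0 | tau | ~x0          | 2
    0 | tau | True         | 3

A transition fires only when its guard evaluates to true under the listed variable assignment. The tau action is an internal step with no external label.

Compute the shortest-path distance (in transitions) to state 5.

Answer: 2

Analysis:
Layered search for 5:
  L0 = {0}
  L1 = {2,3}
  L2 = {4,5}
first hit 5 at d=2 via tau·tau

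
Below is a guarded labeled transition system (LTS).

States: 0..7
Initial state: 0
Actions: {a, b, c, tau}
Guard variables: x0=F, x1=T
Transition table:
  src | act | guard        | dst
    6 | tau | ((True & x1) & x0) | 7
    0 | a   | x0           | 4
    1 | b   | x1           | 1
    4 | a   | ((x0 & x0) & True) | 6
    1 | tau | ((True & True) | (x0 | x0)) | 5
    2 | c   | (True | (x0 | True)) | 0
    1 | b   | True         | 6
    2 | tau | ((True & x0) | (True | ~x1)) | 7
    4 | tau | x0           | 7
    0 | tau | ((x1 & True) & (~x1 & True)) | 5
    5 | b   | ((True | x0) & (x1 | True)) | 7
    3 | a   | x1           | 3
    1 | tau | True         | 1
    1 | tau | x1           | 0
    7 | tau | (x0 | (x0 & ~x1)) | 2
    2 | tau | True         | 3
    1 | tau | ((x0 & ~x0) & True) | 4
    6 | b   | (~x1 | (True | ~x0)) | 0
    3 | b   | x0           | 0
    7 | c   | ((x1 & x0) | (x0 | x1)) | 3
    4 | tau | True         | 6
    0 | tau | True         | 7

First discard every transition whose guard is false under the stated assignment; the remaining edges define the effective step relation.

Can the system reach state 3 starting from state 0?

Answer: REACHABLE

Working:
After dropping false guards: 14 live edges.
Layer 0: {0}
Layer 1: {7}  cumulative {0,7}
Layer 2: {3}  cumulative {0,3,7}
Reachable = {0,3,7}
witness 3: tau·c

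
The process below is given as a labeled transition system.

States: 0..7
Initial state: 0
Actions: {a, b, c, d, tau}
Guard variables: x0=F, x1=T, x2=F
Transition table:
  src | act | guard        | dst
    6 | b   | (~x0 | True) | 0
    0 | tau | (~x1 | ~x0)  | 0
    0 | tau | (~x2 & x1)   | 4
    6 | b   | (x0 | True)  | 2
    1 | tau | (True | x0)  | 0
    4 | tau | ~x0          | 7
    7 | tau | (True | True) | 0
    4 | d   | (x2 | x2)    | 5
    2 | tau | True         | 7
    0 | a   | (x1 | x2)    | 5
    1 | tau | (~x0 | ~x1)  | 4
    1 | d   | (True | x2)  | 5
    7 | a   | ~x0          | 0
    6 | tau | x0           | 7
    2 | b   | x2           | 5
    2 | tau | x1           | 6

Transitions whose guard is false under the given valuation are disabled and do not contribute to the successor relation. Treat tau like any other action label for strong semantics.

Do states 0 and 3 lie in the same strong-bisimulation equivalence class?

Refine partition for ~:
  round 0: {{0,1,2,3,4,5,6,7}}
  round 1: {{0,7},{1},{2,4},{3,5},{6}}
  round 2: {{0},{1},{2},{3,5},{4},{6},{7}}
stable after 3 split(s): 7 block(s)
[0]={0}  [3]={3,5}

Answer: NOT BISIMILAR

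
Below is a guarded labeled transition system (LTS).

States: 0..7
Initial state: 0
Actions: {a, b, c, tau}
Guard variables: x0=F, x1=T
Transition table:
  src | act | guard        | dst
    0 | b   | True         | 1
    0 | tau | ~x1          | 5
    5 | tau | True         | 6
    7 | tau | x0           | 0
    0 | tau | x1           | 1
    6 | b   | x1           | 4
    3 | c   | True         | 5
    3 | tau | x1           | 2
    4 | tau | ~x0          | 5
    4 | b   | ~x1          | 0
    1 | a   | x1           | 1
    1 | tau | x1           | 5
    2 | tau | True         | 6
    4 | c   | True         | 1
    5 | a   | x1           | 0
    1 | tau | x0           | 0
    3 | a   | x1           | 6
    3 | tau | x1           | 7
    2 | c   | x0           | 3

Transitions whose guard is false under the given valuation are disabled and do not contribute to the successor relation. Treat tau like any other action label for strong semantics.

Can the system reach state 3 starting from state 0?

Answer: UNREACHABLE

Working:
Guard filter leaves 14 enabled edge(s).
L0 = {0}
L1 = {1}  cumulative {0,1}
L2 = {5}  cumulative {0,1,5}
L3 = {6}  cumulative {0,1,5,6}
L4 = {4}  cumulative {0,1,4,5,6}
R = {0,1,4,5,6}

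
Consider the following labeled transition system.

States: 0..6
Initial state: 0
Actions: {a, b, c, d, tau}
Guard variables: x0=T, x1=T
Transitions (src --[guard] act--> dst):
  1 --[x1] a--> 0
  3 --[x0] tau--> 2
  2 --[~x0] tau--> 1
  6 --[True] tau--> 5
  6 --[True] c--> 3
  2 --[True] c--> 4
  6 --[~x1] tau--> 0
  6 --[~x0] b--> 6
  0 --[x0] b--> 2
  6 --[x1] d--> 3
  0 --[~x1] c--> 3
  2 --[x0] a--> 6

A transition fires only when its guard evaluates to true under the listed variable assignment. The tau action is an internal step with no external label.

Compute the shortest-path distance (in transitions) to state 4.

Answer: 2

Trace:
Layered search for 4:
  depth 0: {0}
  depth 1: {2}
  depth 2: {4,6}
first hit 4 at d=2 via b·c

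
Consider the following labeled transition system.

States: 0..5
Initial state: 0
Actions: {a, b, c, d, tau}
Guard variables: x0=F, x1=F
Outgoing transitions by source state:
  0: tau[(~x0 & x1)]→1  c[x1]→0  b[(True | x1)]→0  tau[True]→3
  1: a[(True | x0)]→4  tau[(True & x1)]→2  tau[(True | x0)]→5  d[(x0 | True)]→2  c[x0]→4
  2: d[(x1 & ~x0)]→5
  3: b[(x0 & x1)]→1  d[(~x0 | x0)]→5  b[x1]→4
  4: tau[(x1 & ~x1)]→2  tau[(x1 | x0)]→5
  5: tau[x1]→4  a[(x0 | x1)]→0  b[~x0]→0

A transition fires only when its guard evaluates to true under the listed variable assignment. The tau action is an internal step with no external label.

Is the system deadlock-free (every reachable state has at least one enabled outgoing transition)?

Reachable = {0,3,5}
  0: b→0  tau→3  [deg 2]
  3: d→5  [deg 1]
  5: b→0  [deg 1]

Answer: DEADLOCK-FREE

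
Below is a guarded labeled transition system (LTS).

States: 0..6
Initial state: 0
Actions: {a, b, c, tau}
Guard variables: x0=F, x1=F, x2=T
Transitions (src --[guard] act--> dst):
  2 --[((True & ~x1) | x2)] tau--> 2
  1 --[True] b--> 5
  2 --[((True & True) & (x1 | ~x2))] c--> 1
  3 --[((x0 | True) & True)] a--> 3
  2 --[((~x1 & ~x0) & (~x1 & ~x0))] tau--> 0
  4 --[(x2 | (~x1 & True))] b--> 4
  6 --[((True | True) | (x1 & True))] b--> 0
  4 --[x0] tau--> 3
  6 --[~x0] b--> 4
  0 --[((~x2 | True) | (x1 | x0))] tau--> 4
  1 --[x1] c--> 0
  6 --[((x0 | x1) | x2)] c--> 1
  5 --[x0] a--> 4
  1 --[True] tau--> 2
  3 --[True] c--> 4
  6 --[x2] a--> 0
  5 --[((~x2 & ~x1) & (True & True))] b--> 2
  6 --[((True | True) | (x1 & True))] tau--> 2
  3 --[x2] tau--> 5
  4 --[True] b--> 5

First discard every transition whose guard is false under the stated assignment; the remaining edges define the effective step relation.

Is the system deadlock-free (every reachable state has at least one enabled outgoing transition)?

R = {0,4,5}
  0: tau→4  [1 exit(s)]
  4: b→4  b→5  [2 exit(s)]
  5: ∅  [no exit]
Path to 5: tau·b

Answer: DEADLOCK at state 5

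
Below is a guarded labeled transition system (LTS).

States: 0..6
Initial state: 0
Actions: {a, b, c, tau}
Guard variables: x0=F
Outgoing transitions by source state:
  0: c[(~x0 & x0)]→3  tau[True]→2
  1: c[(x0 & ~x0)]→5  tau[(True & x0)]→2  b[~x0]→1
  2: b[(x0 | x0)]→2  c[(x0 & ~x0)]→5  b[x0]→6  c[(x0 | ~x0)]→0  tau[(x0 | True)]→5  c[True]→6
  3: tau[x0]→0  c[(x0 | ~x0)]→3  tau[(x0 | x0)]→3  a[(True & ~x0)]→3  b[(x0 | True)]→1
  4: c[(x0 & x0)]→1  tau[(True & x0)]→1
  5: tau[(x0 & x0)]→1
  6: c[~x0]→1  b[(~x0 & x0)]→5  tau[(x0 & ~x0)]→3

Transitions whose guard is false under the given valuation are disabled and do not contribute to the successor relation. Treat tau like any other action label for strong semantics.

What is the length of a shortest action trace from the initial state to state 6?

BFS to 6:
  Layer 0: {0}
  Layer 1: {2}
  Layer 2: {5,6}
depth(6)=2, e.g. tau·c

Answer: 2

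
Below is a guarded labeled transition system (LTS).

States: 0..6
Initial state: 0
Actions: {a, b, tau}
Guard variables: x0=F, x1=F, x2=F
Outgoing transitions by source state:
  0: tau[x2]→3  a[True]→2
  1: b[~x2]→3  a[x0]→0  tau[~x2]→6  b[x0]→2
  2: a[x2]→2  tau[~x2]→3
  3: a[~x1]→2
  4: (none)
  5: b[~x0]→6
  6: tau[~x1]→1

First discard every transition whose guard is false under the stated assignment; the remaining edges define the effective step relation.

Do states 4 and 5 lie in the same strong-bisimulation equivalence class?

Bisimulation quotient by refinement:
  P[0] = {{0,1,2,3,4,5,6}}
  P[1] = {{0,3},{1},{2,6},{4},{5}}
  P[2] = {{0,3},{1},{2},{4},{5},{6}}
stable after 3 split(s): 6 block(s)
class of 4: {4}; class of 5: {5}

Answer: NOT BISIMILAR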